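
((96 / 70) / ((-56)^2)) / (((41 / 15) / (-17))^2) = 39015 / 2306332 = 0.02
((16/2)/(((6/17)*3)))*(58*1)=3944/9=438.22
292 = 292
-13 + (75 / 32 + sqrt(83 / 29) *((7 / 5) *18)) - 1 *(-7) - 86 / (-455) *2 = -47731 / 14560 + 126 *sqrt(2407) / 145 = 39.35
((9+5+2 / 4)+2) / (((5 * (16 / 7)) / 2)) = 231 / 80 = 2.89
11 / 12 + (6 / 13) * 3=359 / 156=2.30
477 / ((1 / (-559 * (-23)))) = 6132789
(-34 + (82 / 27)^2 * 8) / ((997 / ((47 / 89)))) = 1363282 / 64686357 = 0.02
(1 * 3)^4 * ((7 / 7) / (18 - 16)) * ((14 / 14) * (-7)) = -567 / 2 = -283.50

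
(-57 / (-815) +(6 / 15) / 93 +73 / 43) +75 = 250213871 / 3259185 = 76.77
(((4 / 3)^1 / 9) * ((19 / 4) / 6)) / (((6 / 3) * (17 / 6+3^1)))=19 / 1890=0.01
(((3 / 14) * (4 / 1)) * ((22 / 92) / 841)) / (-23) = -33 / 3114223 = -0.00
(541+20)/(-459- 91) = -51/50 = -1.02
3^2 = 9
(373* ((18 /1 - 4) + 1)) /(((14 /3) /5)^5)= 4248703125 /537824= 7899.80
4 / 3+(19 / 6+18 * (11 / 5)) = 441 / 10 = 44.10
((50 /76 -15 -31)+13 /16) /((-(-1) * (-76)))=13537 /23104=0.59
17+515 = 532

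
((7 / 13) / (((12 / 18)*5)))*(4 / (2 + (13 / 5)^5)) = 26250 / 4908059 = 0.01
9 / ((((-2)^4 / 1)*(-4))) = -9 / 64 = -0.14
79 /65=1.22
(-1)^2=1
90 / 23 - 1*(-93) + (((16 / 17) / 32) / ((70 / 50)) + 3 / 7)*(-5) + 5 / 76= 19705171 / 208012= 94.73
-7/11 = -0.64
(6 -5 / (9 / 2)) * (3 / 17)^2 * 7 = 308 / 289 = 1.07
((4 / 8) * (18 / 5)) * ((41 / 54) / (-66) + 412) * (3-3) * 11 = 0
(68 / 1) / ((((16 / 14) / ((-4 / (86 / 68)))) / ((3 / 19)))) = -24276 / 817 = -29.71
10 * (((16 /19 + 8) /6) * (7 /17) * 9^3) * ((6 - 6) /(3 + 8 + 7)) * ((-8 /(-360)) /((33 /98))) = 0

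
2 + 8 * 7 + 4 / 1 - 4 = 58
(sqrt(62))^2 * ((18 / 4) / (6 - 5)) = 279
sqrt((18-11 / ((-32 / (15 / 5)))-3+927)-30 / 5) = sqrt(59970) / 8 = 30.61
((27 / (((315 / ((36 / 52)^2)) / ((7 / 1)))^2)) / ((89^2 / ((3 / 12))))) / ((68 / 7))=15309 / 1538375430800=0.00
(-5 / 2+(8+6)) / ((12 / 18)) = 17.25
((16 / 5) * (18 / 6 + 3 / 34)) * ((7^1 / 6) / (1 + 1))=98 / 17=5.76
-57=-57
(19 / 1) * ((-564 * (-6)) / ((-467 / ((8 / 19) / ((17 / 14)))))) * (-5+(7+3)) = -1895040 / 7939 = -238.70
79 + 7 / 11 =876 / 11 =79.64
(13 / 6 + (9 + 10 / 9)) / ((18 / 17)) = 3757 / 324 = 11.60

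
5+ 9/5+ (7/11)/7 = 379/55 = 6.89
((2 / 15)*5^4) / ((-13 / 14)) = -3500 / 39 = -89.74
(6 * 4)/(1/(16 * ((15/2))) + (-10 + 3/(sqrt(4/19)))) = -3453120/822001-518400 * sqrt(19)/822001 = -6.95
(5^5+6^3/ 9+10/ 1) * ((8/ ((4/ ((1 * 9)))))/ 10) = 28431/ 5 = 5686.20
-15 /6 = -5 /2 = -2.50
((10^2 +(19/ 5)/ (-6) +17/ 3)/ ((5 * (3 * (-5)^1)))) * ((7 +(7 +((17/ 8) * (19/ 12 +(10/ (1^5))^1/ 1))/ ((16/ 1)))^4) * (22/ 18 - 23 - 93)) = 96425855157078831866071/ 112717121716224000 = 855467.68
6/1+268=274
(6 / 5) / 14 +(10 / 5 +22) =843 / 35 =24.09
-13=-13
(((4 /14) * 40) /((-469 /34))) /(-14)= 1360 /22981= 0.06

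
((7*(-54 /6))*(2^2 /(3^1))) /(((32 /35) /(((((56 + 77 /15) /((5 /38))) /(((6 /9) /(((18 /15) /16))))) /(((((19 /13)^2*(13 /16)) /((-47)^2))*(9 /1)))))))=-1290340961 /1900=-679126.82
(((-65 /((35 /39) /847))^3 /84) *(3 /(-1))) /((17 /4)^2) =923506550515692 /2023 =456503485178.30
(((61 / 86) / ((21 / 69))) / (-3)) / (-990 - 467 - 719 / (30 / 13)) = 7015 / 15970157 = 0.00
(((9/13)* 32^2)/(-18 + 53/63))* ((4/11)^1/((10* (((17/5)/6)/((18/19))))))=-125411328/49930309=-2.51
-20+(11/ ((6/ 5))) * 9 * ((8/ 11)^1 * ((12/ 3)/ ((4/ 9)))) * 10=5380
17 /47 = 0.36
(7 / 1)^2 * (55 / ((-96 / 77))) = -207515 / 96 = -2161.61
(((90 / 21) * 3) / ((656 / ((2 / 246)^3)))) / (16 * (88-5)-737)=5 / 280564158168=0.00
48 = 48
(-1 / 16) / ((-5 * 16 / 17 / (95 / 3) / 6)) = 323 / 128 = 2.52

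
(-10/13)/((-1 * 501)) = 10/6513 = 0.00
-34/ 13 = -2.62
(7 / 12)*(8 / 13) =0.36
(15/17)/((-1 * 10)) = -3/34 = -0.09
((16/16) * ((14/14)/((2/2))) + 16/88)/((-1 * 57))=-13/627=-0.02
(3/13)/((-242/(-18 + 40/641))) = 17247/1008293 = 0.02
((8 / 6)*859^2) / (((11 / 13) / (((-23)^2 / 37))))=20297630548 / 1221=16623776.04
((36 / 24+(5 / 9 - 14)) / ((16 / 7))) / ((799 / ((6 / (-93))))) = 1505 / 3566736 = 0.00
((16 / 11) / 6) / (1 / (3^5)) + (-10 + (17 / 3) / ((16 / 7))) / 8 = 244861 / 4224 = 57.97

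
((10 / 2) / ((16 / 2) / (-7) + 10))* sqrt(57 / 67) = 35* sqrt(3819) / 4154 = 0.52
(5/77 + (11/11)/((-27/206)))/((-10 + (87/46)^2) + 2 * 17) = -33278332/121315887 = -0.27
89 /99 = 0.90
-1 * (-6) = 6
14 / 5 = 2.80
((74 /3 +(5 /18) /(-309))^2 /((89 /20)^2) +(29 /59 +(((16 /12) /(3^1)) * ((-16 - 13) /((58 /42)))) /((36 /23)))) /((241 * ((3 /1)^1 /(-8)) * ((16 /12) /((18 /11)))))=-365080890687008 /1064636180112681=-0.34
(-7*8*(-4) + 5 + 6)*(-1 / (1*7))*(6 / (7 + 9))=-705 / 56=-12.59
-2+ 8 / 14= -10 / 7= -1.43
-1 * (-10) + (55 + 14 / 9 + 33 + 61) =1445 / 9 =160.56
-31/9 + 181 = 1598/9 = 177.56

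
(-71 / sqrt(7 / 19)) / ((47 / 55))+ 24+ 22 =46 -3905 * sqrt(133) / 329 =-90.88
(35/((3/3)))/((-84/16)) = -20/3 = -6.67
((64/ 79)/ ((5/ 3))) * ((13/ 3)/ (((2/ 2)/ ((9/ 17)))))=7488/ 6715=1.12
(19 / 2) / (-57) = -1 / 6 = -0.17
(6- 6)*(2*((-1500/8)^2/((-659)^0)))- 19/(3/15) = -95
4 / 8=1 / 2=0.50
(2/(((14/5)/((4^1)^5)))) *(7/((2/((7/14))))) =1280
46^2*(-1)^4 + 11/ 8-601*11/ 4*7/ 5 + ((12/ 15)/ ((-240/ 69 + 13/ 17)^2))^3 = -280283005671511681940883/ 1426567426713180361000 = -196.47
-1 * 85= -85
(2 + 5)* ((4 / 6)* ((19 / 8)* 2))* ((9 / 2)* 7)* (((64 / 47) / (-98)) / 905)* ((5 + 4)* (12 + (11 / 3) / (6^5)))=-5318993 / 4593780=-1.16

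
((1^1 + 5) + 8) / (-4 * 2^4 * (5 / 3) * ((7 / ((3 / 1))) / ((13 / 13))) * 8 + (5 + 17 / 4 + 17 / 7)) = -3528 / 498817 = -0.01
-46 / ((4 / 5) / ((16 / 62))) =-460 / 31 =-14.84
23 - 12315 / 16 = -11947 / 16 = -746.69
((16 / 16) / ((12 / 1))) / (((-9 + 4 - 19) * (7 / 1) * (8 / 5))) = -5 / 16128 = -0.00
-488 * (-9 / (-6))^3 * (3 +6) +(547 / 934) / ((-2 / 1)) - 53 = -14876.29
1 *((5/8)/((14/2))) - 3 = -163/56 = -2.91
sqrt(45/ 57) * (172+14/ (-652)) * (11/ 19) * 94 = 28985605 * sqrt(285)/ 58843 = 8315.91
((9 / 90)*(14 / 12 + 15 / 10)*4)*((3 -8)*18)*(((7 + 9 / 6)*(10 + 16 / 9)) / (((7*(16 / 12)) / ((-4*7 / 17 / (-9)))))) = -1696 / 9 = -188.44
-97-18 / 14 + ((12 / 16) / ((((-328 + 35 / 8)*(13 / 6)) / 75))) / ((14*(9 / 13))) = -593794 / 6041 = -98.29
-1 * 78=-78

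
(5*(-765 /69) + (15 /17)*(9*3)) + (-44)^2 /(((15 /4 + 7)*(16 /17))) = 159.74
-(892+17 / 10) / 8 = -8937 / 80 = -111.71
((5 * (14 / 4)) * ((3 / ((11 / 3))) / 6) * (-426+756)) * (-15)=-23625 / 2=-11812.50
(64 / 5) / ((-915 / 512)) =-32768 / 4575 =-7.16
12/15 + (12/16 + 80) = 1631/20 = 81.55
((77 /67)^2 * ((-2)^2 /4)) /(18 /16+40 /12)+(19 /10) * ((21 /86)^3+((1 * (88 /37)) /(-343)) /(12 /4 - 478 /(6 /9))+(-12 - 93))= -2756956724125156824973 /13841807241466624560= -199.18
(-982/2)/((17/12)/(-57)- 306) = 335844/209321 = 1.60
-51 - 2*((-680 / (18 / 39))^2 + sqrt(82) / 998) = -39073259 / 9 - sqrt(82) / 499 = -4341473.24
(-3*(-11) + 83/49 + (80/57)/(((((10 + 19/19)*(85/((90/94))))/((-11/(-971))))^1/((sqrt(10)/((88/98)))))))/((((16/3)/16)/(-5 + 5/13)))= -306000/637 - 529200*sqrt(10)/2107927393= -480.38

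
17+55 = 72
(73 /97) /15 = 73 /1455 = 0.05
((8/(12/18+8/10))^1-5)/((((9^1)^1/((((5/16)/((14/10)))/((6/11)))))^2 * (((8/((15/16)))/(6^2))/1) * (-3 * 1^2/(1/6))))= -0.00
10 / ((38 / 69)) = 18.16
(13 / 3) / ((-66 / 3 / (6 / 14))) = -13 / 154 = -0.08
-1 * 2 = -2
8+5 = 13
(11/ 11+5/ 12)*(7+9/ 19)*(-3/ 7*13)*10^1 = -78455/ 133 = -589.89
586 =586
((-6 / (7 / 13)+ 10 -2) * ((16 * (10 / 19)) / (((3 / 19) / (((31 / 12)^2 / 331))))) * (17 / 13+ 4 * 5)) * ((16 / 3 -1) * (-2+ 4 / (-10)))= 46850672 / 62559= 748.90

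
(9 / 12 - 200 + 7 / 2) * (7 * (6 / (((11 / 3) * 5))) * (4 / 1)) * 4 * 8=-3157056 / 55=-57401.02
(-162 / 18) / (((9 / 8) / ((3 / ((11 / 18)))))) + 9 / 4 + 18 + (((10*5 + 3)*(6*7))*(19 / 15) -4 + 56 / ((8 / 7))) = 2845.58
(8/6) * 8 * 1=32/3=10.67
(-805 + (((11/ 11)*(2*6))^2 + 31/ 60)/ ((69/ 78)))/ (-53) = 19249/ 1590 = 12.11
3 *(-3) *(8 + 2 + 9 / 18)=-189 / 2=-94.50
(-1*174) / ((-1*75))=58 / 25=2.32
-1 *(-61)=61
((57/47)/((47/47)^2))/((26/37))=2109/1222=1.73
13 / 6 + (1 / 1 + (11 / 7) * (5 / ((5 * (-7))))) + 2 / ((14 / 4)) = 1033 / 294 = 3.51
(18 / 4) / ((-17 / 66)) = -297 / 17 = -17.47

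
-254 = -254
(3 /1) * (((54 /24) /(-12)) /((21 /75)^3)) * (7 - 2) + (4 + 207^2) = 234474139 /5488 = 42724.88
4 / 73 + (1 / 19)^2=1517 / 26353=0.06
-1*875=-875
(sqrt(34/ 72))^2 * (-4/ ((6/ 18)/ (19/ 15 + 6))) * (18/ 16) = -1853/ 40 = -46.32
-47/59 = -0.80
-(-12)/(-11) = -12/11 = -1.09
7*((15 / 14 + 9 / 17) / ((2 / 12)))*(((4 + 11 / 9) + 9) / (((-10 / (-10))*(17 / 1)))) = 16256 / 289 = 56.25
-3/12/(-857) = 1/3428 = 0.00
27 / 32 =0.84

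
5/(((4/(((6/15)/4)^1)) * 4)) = 1/32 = 0.03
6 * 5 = 30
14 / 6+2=13 / 3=4.33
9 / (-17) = -9 / 17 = -0.53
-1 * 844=-844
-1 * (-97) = 97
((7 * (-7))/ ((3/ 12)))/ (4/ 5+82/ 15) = -1470/ 47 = -31.28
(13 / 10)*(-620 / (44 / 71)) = -28613 / 22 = -1300.59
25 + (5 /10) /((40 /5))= 401 /16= 25.06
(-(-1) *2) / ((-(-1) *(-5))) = -2 / 5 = -0.40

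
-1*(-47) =47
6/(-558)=-1/93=-0.01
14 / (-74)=-7 / 37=-0.19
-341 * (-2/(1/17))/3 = 11594/3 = 3864.67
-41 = -41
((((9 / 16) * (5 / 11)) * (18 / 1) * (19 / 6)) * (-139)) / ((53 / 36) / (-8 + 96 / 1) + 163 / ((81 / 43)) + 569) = -57758670 / 18690973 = -3.09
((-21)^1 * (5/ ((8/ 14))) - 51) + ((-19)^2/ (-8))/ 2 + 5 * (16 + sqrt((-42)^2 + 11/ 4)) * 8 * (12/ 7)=94061/ 112 + 240 * sqrt(7067)/ 7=3722.07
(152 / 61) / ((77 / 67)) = 2.17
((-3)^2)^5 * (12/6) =118098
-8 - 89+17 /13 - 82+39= -1803 /13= -138.69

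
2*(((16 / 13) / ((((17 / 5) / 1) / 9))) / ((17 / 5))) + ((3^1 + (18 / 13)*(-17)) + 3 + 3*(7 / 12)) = -208469 / 15028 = -13.87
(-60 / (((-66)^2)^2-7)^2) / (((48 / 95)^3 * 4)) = -4286875 / 13272527116742529024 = -0.00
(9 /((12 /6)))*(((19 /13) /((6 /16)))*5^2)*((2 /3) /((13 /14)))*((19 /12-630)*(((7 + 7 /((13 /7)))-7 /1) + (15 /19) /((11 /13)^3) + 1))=-10538043007100 /8772621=-1201242.25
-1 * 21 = -21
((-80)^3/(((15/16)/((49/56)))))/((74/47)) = -33689600/111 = -303509.91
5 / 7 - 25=-170 / 7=-24.29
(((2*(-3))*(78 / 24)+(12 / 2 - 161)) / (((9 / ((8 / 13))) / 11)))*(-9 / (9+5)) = 7678 / 91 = 84.37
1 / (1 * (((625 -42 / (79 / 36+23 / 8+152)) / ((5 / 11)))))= 56545 / 77716111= 0.00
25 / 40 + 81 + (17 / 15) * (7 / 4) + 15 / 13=132229 / 1560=84.76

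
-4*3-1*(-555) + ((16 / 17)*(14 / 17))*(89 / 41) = 6453943 / 11849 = 544.68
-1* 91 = -91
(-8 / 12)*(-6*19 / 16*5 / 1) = 95 / 4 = 23.75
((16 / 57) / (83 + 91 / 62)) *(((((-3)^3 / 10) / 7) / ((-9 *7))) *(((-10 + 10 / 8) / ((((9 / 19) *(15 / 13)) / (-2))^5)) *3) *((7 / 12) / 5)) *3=48000176852576 / 391381385203125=0.12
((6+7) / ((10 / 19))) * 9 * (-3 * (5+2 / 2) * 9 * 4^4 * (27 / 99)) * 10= -276576768 / 11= -25143342.55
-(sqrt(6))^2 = -6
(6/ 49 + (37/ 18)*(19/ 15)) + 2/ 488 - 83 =-129560191/ 1614060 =-80.27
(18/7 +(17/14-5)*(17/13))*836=-180994/91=-1988.95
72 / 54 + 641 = 1927 / 3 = 642.33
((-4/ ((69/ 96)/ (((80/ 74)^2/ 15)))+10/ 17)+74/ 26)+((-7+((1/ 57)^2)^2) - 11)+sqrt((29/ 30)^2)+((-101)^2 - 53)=7443933504990376561/ 734552735706270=10133.97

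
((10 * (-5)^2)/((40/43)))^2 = 72226.56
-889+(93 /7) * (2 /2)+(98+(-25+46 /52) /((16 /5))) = -785.25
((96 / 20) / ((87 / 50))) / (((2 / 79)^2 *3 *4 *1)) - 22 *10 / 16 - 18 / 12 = 119513 / 348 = 343.43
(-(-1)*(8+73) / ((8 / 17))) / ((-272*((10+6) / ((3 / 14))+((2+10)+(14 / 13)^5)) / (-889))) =80209312911 / 12563155456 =6.38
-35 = -35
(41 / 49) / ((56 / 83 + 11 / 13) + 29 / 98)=0.46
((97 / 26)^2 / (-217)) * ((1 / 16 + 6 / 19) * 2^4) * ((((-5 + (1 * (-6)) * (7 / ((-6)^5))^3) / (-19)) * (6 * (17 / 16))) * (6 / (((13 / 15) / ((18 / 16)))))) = -36036926494939797575 / 7104249315326951424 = -5.07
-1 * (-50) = 50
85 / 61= 1.39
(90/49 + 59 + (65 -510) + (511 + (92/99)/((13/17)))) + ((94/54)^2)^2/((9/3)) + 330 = 5151283373024/11171421261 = 461.11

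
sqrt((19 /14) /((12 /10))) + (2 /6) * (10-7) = 1 + sqrt(1995) /42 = 2.06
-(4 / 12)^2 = -1 / 9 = -0.11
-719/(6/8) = -2876/3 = -958.67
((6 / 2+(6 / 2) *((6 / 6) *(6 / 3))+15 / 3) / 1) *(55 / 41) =18.78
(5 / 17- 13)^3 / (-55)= 10077696 / 270215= 37.30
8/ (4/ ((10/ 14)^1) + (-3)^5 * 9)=-40/ 10907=-0.00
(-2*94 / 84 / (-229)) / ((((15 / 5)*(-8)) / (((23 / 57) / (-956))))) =1081 / 6289248672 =0.00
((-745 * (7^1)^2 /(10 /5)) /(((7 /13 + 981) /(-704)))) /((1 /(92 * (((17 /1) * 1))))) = 593775728 /29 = 20475025.10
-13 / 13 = -1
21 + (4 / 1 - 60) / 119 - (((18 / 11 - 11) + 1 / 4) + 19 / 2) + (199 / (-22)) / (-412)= 3107185 / 154088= 20.17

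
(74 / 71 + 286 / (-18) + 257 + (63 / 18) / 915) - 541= -116485939 / 389790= -298.84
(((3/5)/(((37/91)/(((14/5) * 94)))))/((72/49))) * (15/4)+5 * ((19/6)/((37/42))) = 1493611/1480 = 1009.20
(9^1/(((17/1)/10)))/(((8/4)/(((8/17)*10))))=3600/289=12.46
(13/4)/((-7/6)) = -2.79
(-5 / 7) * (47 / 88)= -235 / 616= -0.38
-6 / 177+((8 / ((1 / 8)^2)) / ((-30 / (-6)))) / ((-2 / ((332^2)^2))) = -622045705011.23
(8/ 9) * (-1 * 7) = -56/ 9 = -6.22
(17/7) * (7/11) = 17/11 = 1.55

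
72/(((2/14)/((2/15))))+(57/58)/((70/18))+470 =1091029/2030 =537.45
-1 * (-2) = 2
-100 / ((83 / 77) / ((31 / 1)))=-238700 / 83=-2875.90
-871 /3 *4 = -3484 /3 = -1161.33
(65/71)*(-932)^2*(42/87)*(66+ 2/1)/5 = 10750090624/2059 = 5221025.07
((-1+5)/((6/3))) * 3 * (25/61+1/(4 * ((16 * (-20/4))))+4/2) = 140937/9760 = 14.44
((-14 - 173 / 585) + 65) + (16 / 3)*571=1811182 / 585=3096.04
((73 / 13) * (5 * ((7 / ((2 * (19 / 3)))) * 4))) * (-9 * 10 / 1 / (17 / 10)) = -13797000 / 4199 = -3285.78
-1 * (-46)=46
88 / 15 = 5.87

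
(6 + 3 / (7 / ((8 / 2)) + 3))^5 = 31757969376 / 2476099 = 12825.81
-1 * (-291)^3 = 24642171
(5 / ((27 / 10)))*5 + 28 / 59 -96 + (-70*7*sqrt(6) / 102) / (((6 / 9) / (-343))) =-137422 / 1593 + 84035*sqrt(6) / 34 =5967.94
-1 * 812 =-812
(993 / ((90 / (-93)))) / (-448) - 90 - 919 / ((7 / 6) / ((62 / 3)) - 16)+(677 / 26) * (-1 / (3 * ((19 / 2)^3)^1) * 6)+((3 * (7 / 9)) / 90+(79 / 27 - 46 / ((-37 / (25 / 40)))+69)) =11203060038270823 / 262986267922560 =42.60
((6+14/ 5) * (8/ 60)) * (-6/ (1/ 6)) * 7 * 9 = -66528/ 25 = -2661.12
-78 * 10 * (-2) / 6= 260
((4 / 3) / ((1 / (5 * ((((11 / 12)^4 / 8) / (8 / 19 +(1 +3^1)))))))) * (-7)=-1390895 / 1492992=-0.93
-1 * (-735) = 735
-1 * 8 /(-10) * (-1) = -4 /5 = -0.80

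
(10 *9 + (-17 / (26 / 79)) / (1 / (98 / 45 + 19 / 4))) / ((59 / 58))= -36352109 / 138060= -263.31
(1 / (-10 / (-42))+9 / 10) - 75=-699 / 10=-69.90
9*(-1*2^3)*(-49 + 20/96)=3513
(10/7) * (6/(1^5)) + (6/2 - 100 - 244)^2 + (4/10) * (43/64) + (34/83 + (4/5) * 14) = 2162276555/18592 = 116301.45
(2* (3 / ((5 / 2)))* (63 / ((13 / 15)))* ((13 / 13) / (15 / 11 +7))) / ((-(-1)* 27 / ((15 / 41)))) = 3465 / 12259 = 0.28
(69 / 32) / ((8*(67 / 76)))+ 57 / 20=67659 / 21440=3.16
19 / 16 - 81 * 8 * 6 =-62189 / 16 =-3886.81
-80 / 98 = -40 / 49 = -0.82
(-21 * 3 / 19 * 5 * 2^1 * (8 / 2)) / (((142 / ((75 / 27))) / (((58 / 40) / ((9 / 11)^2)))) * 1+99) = -1.08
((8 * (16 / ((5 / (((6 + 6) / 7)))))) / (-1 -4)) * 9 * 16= -221184 / 175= -1263.91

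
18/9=2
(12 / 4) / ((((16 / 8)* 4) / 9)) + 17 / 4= 61 / 8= 7.62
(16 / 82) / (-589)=-8 / 24149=-0.00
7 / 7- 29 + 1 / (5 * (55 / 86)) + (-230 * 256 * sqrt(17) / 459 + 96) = 18786 / 275- 58880 * sqrt(17) / 459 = -460.59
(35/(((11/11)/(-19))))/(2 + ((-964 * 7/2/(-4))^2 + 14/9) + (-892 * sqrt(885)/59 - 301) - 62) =-0.00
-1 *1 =-1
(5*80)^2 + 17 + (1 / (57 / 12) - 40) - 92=3037819 / 19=159885.21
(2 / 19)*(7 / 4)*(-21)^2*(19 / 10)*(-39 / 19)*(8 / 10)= -120393 / 475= -253.46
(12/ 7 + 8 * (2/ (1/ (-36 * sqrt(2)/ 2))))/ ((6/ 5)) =10/ 7 - 240 * sqrt(2) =-337.98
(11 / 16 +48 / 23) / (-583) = -1021 / 214544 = -0.00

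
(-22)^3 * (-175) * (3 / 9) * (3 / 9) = 1863400 / 9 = 207044.44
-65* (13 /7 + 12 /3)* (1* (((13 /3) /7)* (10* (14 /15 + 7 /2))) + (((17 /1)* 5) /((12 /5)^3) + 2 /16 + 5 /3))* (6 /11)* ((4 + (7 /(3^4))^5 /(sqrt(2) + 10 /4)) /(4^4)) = -2759716320741075475 /24036385369632768 + 391246371425* sqrt(2) /12018192684816384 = -114.81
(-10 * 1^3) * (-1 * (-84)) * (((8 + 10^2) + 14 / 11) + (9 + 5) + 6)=-1194480 / 11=-108589.09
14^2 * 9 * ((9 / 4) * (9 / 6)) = 11907 / 2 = 5953.50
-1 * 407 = -407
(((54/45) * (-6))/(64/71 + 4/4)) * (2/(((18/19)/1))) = -5396/675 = -7.99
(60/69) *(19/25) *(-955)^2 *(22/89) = 148989.33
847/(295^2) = 847/87025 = 0.01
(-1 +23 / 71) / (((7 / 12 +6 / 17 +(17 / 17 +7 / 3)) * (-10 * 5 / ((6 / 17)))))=0.00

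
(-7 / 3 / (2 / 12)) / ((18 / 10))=-7.78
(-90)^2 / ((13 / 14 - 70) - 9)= -113400 / 1093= -103.75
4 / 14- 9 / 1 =-61 / 7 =-8.71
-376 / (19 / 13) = -4888 / 19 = -257.26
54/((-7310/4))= -108/3655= -0.03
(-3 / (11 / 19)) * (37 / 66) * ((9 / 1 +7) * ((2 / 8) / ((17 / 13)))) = -18278 / 2057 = -8.89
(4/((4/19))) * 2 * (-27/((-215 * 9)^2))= -38/138675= -0.00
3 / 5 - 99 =-492 / 5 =-98.40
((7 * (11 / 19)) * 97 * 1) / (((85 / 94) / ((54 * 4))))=151650576 / 1615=93901.29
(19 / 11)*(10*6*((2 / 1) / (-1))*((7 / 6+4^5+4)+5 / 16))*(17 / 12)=-79805225 / 264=-302292.52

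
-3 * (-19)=57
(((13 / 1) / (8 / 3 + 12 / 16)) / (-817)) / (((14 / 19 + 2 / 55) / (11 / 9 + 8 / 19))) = -200915 / 20299182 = -0.01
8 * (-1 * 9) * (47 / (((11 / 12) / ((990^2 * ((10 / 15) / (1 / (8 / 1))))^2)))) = -100868868587520000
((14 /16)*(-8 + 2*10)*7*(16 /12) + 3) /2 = 101 /2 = 50.50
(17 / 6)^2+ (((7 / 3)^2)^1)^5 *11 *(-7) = -87000480563 / 236196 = -368340.19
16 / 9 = 1.78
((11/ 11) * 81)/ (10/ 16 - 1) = -216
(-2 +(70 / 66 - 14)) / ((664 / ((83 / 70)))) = -493 / 18480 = -0.03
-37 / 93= -0.40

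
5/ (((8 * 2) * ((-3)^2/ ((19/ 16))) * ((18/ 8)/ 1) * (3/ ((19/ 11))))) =1805/ 171072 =0.01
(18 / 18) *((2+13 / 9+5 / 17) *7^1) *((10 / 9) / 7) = 4.15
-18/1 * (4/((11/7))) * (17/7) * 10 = -12240/11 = -1112.73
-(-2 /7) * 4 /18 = 4 /63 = 0.06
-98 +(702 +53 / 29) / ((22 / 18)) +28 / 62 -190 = 2851103 / 9889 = 288.31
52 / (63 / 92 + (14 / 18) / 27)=1162512 / 15953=72.87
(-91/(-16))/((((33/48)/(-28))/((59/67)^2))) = -8869588/49379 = -179.62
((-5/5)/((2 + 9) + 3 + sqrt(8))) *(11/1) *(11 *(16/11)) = -616/47 + 88 *sqrt(2)/47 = -10.46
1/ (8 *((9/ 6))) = 1/ 12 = 0.08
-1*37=-37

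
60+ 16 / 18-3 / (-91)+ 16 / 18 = 50623 / 819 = 61.81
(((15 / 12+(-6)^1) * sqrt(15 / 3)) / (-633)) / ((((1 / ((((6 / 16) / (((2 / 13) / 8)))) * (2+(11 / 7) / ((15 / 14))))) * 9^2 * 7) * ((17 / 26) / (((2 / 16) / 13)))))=3211 * sqrt(5) / 244059480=0.00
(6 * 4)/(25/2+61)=0.33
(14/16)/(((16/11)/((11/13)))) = 847/1664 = 0.51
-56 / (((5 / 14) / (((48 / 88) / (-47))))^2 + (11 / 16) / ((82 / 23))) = -32401152 / 548054023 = -0.06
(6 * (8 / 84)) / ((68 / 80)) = 80 / 119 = 0.67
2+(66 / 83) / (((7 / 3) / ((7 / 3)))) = 232 / 83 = 2.80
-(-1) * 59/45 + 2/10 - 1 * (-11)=563/45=12.51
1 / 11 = 0.09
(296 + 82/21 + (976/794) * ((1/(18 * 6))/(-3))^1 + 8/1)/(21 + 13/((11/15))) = 381195100/47946087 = 7.95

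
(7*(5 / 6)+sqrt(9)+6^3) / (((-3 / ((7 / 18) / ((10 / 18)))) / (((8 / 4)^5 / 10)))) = -37772 / 225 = -167.88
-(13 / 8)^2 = -169 / 64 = -2.64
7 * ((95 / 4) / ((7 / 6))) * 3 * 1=855 / 2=427.50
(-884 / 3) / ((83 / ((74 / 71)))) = -65416 / 17679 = -3.70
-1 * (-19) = 19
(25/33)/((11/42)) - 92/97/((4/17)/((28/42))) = 7228/35211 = 0.21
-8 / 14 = -4 / 7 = -0.57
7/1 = 7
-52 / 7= -7.43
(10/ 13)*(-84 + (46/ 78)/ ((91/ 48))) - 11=-1159209/ 15379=-75.38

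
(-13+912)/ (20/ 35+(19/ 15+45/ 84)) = 377580/ 997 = 378.72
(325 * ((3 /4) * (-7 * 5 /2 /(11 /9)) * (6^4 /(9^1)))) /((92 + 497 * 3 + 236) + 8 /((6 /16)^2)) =-49754250 /185713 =-267.91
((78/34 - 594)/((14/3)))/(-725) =4311/24650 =0.17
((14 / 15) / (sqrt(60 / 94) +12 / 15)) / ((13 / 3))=1316 / 13 -35 * sqrt(1410) / 13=0.13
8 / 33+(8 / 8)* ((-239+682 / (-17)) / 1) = -156449 / 561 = -278.88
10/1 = 10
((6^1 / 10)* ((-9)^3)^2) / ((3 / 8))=4251528 / 5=850305.60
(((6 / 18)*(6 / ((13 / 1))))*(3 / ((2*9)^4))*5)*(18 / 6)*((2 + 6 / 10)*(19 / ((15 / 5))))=19 / 17496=0.00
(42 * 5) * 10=2100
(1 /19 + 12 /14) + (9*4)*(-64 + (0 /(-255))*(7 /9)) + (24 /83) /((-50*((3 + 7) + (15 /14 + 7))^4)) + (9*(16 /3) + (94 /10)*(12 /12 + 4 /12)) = -2242.56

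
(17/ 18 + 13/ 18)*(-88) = -146.67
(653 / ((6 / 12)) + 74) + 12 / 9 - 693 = 2065 / 3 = 688.33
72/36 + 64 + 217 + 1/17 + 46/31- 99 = 185.54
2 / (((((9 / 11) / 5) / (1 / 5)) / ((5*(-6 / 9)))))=-220 / 27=-8.15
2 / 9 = 0.22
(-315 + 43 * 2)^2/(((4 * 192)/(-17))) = -891497/768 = -1160.80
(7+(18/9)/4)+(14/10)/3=239/30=7.97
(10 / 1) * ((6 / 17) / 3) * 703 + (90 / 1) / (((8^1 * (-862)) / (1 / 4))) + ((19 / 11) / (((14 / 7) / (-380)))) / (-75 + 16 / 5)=770001442695 / 925898336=831.63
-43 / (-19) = 43 / 19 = 2.26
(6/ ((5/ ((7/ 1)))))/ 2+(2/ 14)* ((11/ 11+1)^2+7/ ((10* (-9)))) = 2999/ 630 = 4.76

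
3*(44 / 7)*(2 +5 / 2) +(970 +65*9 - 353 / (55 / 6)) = 616519 / 385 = 1601.35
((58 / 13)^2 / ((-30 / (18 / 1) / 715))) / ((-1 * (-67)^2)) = 111012 / 58357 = 1.90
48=48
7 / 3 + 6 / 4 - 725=-721.17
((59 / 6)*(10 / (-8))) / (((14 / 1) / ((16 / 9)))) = -295 / 189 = -1.56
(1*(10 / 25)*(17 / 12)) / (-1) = -17 / 30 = -0.57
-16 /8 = -2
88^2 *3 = 23232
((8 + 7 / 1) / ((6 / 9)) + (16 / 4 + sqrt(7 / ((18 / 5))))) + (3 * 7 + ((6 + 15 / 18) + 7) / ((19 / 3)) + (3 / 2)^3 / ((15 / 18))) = sqrt(70) / 6 + 20419 / 380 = 55.13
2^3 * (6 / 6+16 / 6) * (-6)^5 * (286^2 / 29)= -18657340416 / 29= -643356566.07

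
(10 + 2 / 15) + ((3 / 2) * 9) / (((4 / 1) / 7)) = 4051 / 120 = 33.76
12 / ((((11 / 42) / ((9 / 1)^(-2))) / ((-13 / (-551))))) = 728 / 54549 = 0.01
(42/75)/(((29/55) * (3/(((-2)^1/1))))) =-308/435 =-0.71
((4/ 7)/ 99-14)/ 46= -4849/ 15939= -0.30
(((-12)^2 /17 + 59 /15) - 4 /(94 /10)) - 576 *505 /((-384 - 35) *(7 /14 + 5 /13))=92024614157 /115499445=796.75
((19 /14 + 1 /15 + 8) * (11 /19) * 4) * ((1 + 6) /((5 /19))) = 43538 /75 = 580.51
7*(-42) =-294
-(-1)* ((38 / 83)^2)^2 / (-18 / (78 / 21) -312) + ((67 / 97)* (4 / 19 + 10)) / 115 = 0.06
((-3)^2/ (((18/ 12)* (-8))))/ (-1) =3/ 4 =0.75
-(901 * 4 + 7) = -3611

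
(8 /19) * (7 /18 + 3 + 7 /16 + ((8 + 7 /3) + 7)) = 3047 /342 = 8.91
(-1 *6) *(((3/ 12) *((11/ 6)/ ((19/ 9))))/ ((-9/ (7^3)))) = 3773/ 76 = 49.64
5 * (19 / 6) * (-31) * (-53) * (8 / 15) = 124868 / 9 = 13874.22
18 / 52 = 9 / 26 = 0.35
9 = 9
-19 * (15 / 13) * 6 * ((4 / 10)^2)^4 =-87552 / 1015625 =-0.09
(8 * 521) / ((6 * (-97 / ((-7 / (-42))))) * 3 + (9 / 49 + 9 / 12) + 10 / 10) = -816928 / 2052917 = -0.40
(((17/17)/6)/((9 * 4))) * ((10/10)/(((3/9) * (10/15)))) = 1/48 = 0.02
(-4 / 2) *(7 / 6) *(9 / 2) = -21 / 2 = -10.50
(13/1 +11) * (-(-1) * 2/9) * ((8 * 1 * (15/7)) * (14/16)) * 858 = 68640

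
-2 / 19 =-0.11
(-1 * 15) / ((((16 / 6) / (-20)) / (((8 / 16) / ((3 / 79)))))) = 5925 / 4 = 1481.25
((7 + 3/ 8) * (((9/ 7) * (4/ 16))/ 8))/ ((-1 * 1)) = -531/ 1792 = -0.30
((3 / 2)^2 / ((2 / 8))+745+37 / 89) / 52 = 67143 / 4628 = 14.51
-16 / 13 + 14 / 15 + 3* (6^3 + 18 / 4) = 257869 / 390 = 661.20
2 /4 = 1 /2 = 0.50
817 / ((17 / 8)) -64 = 5448 / 17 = 320.47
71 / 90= 0.79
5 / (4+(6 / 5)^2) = 125 / 136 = 0.92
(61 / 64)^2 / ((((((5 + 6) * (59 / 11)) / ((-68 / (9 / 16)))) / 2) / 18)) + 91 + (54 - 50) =26423 / 944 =27.99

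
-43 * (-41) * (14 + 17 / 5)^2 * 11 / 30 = 48928539 / 250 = 195714.16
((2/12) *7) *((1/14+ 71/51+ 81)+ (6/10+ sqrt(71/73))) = 7 *sqrt(5183)/438+ 296537/3060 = 98.06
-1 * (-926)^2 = -857476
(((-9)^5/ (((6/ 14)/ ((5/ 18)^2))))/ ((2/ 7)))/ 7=-42525/ 8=-5315.62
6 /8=3 /4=0.75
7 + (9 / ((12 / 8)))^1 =13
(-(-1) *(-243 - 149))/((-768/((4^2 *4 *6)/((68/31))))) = 1519/17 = 89.35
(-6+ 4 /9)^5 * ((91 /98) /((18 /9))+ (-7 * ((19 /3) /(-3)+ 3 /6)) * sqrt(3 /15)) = -6343750000 * sqrt(5) /531441-1015625000 /413343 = -29148.79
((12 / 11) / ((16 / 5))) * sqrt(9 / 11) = 45 * sqrt(11) / 484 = 0.31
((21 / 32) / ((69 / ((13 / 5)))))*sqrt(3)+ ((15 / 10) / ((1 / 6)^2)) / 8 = 91*sqrt(3) / 3680+ 27 / 4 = 6.79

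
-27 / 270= -1 / 10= -0.10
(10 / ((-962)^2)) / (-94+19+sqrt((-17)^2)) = -5 / 26837876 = -0.00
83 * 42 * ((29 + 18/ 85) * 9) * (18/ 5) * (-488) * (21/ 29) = -14370048489888/ 12325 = -1165926855.16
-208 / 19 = -10.95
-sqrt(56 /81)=-2*sqrt(14) /9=-0.83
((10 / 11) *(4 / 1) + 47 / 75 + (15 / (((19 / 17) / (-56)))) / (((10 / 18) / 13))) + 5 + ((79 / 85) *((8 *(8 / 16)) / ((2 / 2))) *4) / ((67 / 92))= -313464337198 / 17853825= -17557.27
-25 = -25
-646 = -646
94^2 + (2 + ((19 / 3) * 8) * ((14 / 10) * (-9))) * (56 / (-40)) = 243174 / 25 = 9726.96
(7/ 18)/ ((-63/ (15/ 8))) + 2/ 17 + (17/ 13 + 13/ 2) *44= 32808431/ 95472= 343.64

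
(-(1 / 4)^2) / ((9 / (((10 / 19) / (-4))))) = 5 / 5472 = 0.00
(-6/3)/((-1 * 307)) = 2/307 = 0.01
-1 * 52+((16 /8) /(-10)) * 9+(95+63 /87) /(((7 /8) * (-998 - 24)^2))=-14259006687 /265037815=-53.80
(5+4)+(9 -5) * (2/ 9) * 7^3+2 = 2843/ 9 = 315.89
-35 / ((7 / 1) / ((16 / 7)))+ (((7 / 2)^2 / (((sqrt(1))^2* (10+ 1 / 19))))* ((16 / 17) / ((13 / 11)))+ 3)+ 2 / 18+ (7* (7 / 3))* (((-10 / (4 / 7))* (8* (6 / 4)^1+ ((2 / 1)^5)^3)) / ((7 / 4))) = -14238051546032 / 2659293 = -5354074.01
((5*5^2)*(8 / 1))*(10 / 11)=10000 / 11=909.09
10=10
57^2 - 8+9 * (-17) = 3088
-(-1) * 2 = 2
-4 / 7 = -0.57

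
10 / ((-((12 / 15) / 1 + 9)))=-50 / 49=-1.02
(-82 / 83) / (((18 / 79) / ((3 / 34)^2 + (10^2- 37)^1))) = -26213227 / 95948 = -273.20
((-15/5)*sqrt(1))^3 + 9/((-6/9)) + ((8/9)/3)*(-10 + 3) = -42.57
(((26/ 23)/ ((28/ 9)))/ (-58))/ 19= -0.00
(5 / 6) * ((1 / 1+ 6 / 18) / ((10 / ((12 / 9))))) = 4 / 27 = 0.15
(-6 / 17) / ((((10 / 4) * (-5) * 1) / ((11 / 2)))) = 66 / 425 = 0.16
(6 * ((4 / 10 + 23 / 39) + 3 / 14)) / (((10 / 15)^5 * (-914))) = -798741 / 13307840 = -0.06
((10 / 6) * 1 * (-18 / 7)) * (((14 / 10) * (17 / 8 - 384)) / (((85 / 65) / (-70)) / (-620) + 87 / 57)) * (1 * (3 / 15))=1637449450 / 5454041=300.23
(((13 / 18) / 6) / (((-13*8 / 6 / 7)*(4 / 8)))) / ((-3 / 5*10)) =7 / 432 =0.02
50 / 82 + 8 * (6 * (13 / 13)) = 1993 / 41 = 48.61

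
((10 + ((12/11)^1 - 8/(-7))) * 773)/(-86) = -364083/3311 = -109.96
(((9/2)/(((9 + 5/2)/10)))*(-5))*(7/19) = -3150/437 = -7.21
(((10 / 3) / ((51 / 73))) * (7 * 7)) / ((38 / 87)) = 518665 / 969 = 535.26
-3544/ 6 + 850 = 259.33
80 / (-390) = -8 / 39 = -0.21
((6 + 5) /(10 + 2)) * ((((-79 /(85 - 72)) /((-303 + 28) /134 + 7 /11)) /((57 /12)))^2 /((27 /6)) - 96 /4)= -156649720977266 /7174680546267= -21.83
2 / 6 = 1 / 3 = 0.33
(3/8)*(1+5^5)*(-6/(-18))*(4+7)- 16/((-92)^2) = 9095093/2116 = 4298.25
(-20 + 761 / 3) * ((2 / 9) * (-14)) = -19628 / 27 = -726.96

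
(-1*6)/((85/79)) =-5.58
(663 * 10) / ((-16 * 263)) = -3315 / 2104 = -1.58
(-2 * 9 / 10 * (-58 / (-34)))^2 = 68121 / 7225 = 9.43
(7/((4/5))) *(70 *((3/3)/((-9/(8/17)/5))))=-160.13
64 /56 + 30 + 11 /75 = 16427 /525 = 31.29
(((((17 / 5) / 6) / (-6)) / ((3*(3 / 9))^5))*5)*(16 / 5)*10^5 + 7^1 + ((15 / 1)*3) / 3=-1359802 / 9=-151089.11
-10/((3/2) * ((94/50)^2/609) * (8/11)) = -6978125/4418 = -1579.48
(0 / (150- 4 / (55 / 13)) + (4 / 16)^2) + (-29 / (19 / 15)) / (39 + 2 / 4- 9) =-12761 / 18544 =-0.69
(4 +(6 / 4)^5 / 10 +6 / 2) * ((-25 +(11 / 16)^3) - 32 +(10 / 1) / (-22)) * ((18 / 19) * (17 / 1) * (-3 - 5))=977871802869 / 17121280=57114.41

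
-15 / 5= -3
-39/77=-0.51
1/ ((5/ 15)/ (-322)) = -966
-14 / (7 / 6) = -12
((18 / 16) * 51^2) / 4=23409 / 32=731.53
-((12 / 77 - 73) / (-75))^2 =-31460881 / 33350625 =-0.94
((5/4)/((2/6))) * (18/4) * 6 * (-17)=-6885/4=-1721.25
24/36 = 2/3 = 0.67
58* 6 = 348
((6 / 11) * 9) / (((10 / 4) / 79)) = 8532 / 55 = 155.13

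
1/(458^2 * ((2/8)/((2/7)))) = 2/367087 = 0.00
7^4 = 2401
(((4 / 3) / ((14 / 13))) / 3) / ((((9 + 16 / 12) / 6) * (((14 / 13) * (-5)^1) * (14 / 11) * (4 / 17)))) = -31603 / 212660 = -0.15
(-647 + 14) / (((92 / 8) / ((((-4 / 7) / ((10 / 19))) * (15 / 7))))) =144324 / 1127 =128.06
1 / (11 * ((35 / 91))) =0.24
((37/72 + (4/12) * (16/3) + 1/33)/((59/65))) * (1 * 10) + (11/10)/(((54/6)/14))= 3188267/116820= 27.29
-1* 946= -946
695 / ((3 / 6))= 1390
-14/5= -2.80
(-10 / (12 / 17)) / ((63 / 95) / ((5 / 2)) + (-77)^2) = -40375 / 16898406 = -0.00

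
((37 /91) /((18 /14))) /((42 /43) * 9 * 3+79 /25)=39775 /3714399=0.01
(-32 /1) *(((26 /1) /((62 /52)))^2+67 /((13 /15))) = -221007776 /12493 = -17690.53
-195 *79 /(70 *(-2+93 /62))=3081 /7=440.14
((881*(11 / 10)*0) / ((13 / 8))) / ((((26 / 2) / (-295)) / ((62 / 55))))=0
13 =13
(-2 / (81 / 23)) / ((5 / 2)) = -92 / 405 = -0.23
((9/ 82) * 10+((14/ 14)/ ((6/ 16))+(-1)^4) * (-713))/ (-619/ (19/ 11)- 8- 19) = 6.78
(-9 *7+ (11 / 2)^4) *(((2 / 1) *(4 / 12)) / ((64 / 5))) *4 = 68165 / 384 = 177.51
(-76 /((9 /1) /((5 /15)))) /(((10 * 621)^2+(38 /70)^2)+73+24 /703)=-32724650 /448341776547183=-0.00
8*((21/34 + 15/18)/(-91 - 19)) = -296/2805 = -0.11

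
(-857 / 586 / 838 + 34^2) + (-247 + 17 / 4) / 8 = 4422183251 / 3928544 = 1125.65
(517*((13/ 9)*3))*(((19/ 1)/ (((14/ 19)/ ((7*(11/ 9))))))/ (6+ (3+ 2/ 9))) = 26689091/ 498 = 53592.55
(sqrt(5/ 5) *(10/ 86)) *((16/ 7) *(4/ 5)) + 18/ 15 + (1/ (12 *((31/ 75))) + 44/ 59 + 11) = 147101351/ 11010580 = 13.36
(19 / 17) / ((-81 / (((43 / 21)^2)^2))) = -64957219 / 267800337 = -0.24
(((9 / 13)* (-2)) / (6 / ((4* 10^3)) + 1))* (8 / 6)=-48000 / 26039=-1.84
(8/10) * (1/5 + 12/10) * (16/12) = 112/75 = 1.49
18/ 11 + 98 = 1096/ 11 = 99.64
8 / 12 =2 / 3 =0.67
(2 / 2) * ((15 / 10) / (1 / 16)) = 24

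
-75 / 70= -15 / 14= -1.07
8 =8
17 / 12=1.42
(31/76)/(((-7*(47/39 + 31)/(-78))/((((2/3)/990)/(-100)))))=-5239/5512584000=-0.00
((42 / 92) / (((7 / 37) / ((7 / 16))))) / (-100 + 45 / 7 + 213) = 5439 / 615296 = 0.01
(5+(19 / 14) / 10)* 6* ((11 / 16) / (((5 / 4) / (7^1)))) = 23727 / 200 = 118.64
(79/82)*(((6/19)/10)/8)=237/62320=0.00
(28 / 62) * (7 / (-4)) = -49 / 62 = -0.79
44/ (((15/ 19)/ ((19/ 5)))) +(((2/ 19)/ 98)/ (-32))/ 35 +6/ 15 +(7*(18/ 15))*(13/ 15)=137305369/ 625632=219.47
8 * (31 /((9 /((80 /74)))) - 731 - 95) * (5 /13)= -10952720 /4329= -2530.08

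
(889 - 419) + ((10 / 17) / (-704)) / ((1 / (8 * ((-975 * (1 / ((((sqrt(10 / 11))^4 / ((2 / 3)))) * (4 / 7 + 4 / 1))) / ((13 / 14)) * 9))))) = 1046975 / 2176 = 481.15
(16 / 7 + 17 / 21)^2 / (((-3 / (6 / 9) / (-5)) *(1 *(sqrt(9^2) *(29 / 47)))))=1985750 / 1035909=1.92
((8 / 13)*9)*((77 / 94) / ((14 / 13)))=198 / 47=4.21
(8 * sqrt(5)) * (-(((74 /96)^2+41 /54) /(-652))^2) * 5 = -437580125 * sqrt(5) /2538707484672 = -0.00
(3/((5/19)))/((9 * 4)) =19/60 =0.32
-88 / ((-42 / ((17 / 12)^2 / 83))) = 3179 / 62748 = 0.05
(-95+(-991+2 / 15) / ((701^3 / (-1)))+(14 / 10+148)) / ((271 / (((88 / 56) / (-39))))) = -3091981742069 / 382276191724245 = -0.01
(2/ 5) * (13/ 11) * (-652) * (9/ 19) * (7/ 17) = -1067976/ 17765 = -60.12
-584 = -584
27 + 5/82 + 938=79135/82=965.06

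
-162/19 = -8.53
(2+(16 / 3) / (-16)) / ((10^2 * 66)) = 1 / 3960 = 0.00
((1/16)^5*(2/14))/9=1/66060288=0.00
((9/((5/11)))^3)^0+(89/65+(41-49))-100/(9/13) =-87794/585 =-150.08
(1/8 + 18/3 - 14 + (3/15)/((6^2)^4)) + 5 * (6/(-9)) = -94128479/8398080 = -11.21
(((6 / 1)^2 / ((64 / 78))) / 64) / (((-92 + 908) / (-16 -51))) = -7839 / 139264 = -0.06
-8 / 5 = -1.60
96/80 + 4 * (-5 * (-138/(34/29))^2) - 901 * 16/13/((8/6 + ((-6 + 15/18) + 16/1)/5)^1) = -36477913546/131495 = -277409.13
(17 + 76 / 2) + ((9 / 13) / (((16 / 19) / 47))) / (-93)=351961 / 6448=54.58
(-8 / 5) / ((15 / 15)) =-8 / 5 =-1.60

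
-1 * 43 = -43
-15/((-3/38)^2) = -7220/3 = -2406.67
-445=-445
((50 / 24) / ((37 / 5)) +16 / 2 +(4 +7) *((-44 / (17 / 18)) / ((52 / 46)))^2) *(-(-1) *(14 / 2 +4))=4458685564663 / 21685404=205607.68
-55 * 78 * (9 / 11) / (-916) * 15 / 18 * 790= 1155375 / 458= 2522.65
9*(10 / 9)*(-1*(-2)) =20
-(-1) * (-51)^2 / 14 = 2601 / 14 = 185.79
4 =4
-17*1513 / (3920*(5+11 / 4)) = -25721 / 30380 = -0.85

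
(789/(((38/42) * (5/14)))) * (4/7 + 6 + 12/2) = 2916144/95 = 30696.25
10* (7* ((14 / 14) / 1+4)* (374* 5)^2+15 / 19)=23254385150 / 19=1223915007.89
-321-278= -599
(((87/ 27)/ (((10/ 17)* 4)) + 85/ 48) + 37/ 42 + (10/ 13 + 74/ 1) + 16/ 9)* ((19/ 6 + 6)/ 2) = 58067141/ 157248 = 369.27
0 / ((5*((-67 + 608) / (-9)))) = 0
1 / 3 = 0.33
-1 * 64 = -64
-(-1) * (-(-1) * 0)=0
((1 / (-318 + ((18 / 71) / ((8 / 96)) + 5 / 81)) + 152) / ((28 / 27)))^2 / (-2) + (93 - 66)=-55096570912214562777 / 5142415112939552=-10714.14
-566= -566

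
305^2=93025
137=137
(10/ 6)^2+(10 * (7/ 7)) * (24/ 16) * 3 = 430/ 9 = 47.78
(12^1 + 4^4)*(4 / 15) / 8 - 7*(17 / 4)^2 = -28201 / 240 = -117.50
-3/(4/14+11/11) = -7/3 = -2.33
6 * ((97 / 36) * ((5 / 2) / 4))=485 / 48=10.10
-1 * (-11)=11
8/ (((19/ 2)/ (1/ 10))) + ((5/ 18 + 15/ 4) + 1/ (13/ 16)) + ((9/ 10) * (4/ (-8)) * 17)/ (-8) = 2240431/ 355680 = 6.30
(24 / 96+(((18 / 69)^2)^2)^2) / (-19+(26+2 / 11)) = 861494741195 / 24746271348796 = 0.03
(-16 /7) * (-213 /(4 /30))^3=65229279750 /7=9318468535.71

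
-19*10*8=-1520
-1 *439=-439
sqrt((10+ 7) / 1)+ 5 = sqrt(17)+ 5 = 9.12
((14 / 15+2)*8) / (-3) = -352 / 45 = -7.82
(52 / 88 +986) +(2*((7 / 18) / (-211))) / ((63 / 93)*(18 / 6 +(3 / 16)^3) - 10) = 41677186879579 / 42243615810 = 986.59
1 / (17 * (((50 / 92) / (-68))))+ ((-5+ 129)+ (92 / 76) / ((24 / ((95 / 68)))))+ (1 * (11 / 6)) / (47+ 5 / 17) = 957437087 / 8200800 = 116.75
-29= -29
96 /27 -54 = -50.44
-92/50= -46/25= -1.84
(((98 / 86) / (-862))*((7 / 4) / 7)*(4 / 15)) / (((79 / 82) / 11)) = -22099 / 21961605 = -0.00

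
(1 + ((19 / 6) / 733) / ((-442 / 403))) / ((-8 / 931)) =-138665933 / 1196256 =-115.92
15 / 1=15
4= 4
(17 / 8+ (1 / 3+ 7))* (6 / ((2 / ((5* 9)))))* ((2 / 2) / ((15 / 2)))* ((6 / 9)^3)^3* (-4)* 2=-232448 / 6561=-35.43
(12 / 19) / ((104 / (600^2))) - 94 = 516782 / 247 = 2092.23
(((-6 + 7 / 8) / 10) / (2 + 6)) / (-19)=41 / 12160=0.00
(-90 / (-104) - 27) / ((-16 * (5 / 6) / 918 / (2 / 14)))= 1871343 / 7280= 257.05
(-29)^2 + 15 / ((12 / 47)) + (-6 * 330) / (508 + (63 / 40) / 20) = 1456524337 / 1625852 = 895.85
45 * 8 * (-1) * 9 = -3240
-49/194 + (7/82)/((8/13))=-7245/63632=-0.11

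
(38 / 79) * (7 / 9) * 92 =24472 / 711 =34.42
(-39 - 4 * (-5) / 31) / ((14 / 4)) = -2378 / 217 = -10.96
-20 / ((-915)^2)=-4 / 167445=-0.00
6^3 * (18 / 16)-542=-299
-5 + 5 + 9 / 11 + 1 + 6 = 86 / 11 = 7.82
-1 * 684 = -684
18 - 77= -59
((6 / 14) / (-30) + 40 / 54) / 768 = 1373 / 1451520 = 0.00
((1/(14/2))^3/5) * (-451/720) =-451/1234800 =-0.00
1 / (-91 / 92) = -92 / 91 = -1.01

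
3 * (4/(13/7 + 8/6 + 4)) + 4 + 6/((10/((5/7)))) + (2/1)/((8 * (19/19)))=26837/4228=6.35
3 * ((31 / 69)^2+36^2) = 6171217 / 1587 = 3888.61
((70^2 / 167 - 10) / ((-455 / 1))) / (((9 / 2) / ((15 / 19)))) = -340 / 45591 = -0.01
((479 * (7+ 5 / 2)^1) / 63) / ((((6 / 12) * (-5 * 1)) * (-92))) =9101 / 28980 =0.31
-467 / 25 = -18.68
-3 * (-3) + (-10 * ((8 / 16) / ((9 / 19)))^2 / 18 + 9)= 50683 / 2916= 17.38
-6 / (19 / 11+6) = -66 / 85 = -0.78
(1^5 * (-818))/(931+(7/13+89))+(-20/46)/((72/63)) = -1442673/1220564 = -1.18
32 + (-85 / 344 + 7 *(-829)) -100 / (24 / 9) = -1998209 / 344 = -5808.75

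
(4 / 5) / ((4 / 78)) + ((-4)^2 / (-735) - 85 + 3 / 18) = -6787 / 98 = -69.26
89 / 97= 0.92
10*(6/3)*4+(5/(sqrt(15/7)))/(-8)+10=90 - sqrt(105)/24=89.57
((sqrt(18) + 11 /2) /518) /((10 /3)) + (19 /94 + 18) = 9 * sqrt(2) /5180 + 8864531 /486920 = 18.21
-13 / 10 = -1.30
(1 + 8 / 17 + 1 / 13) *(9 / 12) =513 / 442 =1.16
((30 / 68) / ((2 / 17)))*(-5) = -75 / 4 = -18.75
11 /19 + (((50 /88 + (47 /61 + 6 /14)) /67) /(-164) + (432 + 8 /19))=89389588349 /206442544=433.00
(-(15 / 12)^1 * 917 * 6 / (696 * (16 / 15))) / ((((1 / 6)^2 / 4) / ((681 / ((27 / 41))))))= -640088925 / 464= -1379501.99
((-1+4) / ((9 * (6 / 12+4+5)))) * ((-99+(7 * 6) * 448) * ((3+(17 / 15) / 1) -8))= -723724 / 285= -2539.38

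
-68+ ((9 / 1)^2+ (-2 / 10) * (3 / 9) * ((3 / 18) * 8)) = 581 / 45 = 12.91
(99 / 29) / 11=9 / 29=0.31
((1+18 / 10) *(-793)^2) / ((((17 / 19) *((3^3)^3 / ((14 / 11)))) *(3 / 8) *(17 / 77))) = 131142685856 / 85325805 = 1536.96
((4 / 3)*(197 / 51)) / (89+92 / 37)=29156 / 517905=0.06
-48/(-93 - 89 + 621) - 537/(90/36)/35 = -479886/76825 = -6.25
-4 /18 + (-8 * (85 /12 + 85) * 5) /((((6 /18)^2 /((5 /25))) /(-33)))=1969108 /9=218789.78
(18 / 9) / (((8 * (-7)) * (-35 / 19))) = 19 / 980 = 0.02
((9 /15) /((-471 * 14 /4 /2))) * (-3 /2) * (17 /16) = 51 /43960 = 0.00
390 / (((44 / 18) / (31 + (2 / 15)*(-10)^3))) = -16326.82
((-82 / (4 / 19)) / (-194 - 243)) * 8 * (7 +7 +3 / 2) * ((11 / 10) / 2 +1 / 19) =291059 / 4370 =66.60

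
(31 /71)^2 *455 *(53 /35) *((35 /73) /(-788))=-23174515 /289978484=-0.08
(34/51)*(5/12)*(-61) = -305/18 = -16.94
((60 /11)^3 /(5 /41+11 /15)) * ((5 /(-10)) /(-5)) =6642000 /350053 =18.97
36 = 36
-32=-32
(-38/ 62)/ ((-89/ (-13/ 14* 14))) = -0.09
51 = 51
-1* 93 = -93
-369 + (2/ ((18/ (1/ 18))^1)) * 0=-369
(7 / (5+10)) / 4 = 7 / 60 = 0.12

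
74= 74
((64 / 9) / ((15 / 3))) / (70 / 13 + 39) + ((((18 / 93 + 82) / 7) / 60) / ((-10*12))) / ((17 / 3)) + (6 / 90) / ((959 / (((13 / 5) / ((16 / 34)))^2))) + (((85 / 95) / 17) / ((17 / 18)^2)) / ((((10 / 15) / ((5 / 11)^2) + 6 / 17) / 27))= 31143008204936629 / 65024756914824000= 0.48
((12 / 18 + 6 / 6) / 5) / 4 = 1 / 12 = 0.08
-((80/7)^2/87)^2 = -2.25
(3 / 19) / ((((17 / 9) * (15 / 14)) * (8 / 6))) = 189 / 3230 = 0.06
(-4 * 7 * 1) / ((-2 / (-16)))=-224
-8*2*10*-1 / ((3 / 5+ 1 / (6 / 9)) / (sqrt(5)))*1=1600*sqrt(5) / 21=170.37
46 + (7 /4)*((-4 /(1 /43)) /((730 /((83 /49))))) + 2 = 241711 /5110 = 47.30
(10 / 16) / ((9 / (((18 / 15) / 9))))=1 / 108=0.01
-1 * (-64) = 64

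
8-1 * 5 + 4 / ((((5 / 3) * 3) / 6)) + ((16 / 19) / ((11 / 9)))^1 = 8871 / 1045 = 8.49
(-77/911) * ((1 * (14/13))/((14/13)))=-77/911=-0.08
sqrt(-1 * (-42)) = sqrt(42) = 6.48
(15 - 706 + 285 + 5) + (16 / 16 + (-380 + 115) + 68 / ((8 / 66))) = -104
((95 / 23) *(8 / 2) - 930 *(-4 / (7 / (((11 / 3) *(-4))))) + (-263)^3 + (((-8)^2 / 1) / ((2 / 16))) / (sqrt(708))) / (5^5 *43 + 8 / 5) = -4883458645 / 36057721 + 1280 *sqrt(177) / 118923291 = -135.43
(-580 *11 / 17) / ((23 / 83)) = -529540 / 391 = -1354.32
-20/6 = -10/3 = -3.33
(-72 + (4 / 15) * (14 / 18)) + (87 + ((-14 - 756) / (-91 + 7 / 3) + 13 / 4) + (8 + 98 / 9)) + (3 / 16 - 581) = -21947453 / 41040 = -534.78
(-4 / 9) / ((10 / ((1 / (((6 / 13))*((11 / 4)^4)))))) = -3328 / 1976535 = -0.00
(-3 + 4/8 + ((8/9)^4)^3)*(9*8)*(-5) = 25494174578660/31381059609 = 812.41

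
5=5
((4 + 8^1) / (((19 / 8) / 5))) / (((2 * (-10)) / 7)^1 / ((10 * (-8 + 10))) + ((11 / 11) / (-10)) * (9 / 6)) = -67200 / 779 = -86.26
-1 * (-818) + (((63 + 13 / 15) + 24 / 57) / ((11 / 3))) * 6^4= 24600122 / 1045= 23540.79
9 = 9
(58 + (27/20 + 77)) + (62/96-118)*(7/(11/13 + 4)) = -71629/2160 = -33.16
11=11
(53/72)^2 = 2809/5184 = 0.54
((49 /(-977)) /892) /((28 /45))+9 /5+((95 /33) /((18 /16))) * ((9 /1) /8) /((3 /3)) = 2691090617 /575179440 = 4.68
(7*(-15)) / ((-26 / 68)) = 3570 / 13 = 274.62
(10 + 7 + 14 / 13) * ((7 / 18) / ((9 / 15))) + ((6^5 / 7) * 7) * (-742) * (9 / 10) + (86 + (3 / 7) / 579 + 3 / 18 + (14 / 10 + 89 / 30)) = -5192710.55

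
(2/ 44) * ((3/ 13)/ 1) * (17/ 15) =17/ 1430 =0.01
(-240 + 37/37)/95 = -239/95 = -2.52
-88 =-88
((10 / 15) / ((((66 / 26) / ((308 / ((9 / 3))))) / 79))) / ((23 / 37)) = 2127944 / 621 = 3426.64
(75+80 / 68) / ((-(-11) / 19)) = 24605 / 187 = 131.58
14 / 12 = 7 / 6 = 1.17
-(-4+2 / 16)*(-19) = -589 / 8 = -73.62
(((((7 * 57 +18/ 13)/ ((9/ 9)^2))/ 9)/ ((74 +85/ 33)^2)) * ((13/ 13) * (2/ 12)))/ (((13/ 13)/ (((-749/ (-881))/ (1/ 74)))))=831132665/ 10447964891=0.08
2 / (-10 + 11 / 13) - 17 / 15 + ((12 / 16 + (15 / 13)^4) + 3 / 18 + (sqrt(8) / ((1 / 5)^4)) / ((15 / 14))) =272723473 / 203925540 + 3500* sqrt(2) / 3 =1651.25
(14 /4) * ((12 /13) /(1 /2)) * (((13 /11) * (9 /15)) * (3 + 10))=3276 /55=59.56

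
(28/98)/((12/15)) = 5/14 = 0.36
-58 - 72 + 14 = -116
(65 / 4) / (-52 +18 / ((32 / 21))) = -260 / 643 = -0.40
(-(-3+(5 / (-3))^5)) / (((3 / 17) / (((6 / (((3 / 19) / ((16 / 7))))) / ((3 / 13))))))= 517854272 / 15309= 33826.79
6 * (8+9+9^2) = 588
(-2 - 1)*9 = -27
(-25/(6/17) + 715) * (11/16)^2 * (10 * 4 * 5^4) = 1461453125/192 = 7611735.03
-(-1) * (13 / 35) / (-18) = -13 / 630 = -0.02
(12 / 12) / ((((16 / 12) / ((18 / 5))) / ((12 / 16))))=2.02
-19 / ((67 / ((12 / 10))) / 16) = -5.44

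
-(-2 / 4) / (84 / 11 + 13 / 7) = 77 / 1462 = 0.05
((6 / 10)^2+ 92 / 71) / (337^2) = 2939 / 201584975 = 0.00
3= 3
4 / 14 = 2 / 7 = 0.29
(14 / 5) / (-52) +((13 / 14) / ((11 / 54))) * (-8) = -365579 / 10010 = -36.52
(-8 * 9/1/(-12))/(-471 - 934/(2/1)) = -3/469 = -0.01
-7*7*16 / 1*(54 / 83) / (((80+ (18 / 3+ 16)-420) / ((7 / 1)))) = 49392 / 4399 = 11.23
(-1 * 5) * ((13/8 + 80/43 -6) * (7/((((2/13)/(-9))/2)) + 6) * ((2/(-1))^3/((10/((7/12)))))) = 1640905/344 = 4770.07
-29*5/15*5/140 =-0.35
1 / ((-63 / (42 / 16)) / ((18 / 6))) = -1 / 8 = -0.12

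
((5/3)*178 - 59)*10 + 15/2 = 14305/6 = 2384.17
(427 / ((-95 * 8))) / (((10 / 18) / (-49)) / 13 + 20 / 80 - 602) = 2447991 / 2621876690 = 0.00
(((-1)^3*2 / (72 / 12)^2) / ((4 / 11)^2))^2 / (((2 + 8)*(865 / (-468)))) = -190333 / 19929600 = -0.01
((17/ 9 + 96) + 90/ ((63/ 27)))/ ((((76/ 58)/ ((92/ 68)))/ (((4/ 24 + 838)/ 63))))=28837286771/ 15383844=1874.52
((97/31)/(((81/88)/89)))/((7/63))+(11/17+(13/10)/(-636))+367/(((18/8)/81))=160234991807/10055160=15935.60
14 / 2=7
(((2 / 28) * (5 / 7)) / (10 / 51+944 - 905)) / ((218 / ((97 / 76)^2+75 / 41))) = 0.00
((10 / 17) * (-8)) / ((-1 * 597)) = 80 / 10149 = 0.01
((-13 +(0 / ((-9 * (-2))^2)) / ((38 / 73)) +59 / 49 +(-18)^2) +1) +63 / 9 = 320.20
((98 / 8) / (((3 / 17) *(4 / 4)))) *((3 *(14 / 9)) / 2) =5831 / 36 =161.97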